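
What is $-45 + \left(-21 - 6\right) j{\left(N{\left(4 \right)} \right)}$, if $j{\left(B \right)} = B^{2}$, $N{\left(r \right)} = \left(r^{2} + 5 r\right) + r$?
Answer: $-43245$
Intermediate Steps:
$N{\left(r \right)} = r^{2} + 6 r$
$-45 + \left(-21 - 6\right) j{\left(N{\left(4 \right)} \right)} = -45 + \left(-21 - 6\right) \left(4 \left(6 + 4\right)\right)^{2} = -45 - 27 \left(4 \cdot 10\right)^{2} = -45 - 27 \cdot 40^{2} = -45 - 43200 = -43245$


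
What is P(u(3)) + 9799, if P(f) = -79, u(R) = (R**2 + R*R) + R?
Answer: 9720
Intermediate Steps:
u(R) = R + 2*R**2 (u(R) = (R**2 + R**2) + R = 2*R**2 + R = R + 2*R**2)
P(u(3)) + 9799 = -79 + 9799 = 9720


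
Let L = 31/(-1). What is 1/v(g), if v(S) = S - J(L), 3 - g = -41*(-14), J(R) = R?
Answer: -1/540 ≈ -0.0018519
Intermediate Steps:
L = -31 (L = 31*(-1) = -31)
g = -571 (g = 3 - (-41)*(-14) = 3 - 1*574 = 3 - 574 = -571)
v(S) = 31 + S (v(S) = S - 1*(-31) = S + 31 = 31 + S)
1/v(g) = 1/(31 - 571) = 1/(-540) = -1/540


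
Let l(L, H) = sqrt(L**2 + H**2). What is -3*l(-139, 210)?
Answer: -3*sqrt(63421) ≈ -755.51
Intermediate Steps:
l(L, H) = sqrt(H**2 + L**2)
-3*l(-139, 210) = -3*sqrt(210**2 + (-139)**2) = -3*sqrt(44100 + 19321) = -3*sqrt(63421)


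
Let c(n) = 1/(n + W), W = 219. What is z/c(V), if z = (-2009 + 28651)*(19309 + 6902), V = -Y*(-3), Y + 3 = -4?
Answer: 138266065476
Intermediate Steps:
Y = -7 (Y = -3 - 4 = -7)
V = -21 (V = -1*(-7)*(-3) = 7*(-3) = -21)
z = 698313462 (z = 26642*26211 = 698313462)
c(n) = 1/(219 + n) (c(n) = 1/(n + 219) = 1/(219 + n))
z/c(V) = 698313462/(1/(219 - 21)) = 698313462/(1/198) = 698313462*198 = 138266065476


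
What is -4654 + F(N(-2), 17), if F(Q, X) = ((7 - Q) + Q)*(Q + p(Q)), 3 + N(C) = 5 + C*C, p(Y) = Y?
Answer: -4570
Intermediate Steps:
N(C) = 2 + C**2 (N(C) = -3 + (5 + C*C) = -3 + (5 + C**2) = 2 + C**2)
F(Q, X) = 14*Q (F(Q, X) = ((7 - Q) + Q)*(Q + Q) = 7*(2*Q) = 14*Q)
-4654 + F(N(-2), 17) = -4654 + 14*(2 + (-2)**2) = -4654 + 14*(2 + 4) = -4654 + 14*6 = -4654 + 84 = -4570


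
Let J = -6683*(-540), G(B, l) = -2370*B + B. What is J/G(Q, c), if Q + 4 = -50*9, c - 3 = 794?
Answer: 1804410/537763 ≈ 3.3554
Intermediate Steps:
c = 797 (c = 3 + 794 = 797)
Q = -454 (Q = -4 - 50*9 = -4 - 450 = -454)
G(B, l) = -2369*B
J = 3608820
J/G(Q, c) = 3608820/((-2369*(-454))) = 3608820/1075526 = 3608820*(1/1075526) = 1804410/537763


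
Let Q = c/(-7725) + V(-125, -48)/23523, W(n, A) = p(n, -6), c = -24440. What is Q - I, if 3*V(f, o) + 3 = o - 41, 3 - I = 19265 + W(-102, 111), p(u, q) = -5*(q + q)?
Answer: 702335055314/36343035 ≈ 19325.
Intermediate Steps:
p(u, q) = -10*q
W(n, A) = 60 (W(n, A) = -10*(-6) = 60)
I = -19322 (I = 3 - (19265 + 60) = 3 - 1*19325 = 3 - 19325 = -19322)
V(f, o) = -44/3 + o/3 (V(f, o) = -1 + (o - 41)/3 = -1 + (-41 + o)/3 = -1 + (-41/3 + o/3) = -44/3 + o/3)
Q = 114933044/36343035 (Q = -24440/(-7725) + (-44/3 + (1/3)*(-48))/23523 = -24440*(-1/7725) + (-44/3 - 16)*(1/23523) = 4888/1545 - 92/3*1/23523 = 4888/1545 - 92/70569 = 114933044/36343035 ≈ 3.1624)
Q - I = 114933044/36343035 - 1*(-19322) = 114933044/36343035 + 19322 = 702335055314/36343035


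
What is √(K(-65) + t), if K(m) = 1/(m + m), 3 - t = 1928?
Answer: I*√32532630/130 ≈ 43.875*I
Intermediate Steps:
t = -1925 (t = 3 - 1*1928 = 3 - 1928 = -1925)
K(m) = 1/(2*m)
√(K(-65) + t) = √((½)/(-65) - 1925) = √((½)*(-1/65) - 1925) = √(-1/130 - 1925) = √(-250251/130) = I*√32532630/130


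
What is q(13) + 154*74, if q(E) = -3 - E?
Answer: 11380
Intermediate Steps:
q(13) + 154*74 = (-3 - 1*13) + 154*74 = (-3 - 13) + 11396 = -16 + 11396 = 11380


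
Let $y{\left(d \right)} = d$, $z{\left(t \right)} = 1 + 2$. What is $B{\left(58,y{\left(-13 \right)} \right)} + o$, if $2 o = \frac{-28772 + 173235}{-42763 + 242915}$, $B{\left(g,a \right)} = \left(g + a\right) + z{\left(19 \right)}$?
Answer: $\frac{19359055}{400304} \approx 48.361$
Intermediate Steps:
$z{\left(t \right)} = 3$
$B{\left(g,a \right)} = 3 + a + g$ ($B{\left(g,a \right)} = \left(g + a\right) + 3 = \left(a + g\right) + 3 = 3 + a + g$)
$o = \frac{144463}{400304}$ ($o = \frac{\left(-28772 + 173235\right) \frac{1}{-42763 + 242915}}{2} = \frac{144463 \cdot \frac{1}{200152}}{2} = \frac{1}{2} \cdot \frac{144463}{200152} = \frac{144463}{400304} \approx 0.36088$)
$B{\left(58,y{\left(-13 \right)} \right)} + o = \left(3 - 13 + 58\right) + \frac{144463}{400304} = 48 + \frac{144463}{400304} = \frac{19359055}{400304}$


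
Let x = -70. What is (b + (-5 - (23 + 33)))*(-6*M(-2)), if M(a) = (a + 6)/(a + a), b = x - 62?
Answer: -1158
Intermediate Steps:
b = -132 (b = -70 - 62 = -132)
M(a) = (6 + a)/(2*a) (M(a) = (6 + a)/((2*a)) = (6 + a)*(1/(2*a)) = (6 + a)/(2*a))
(b + (-5 - (23 + 33)))*(-6*M(-2)) = (-132 + (-5 - (23 + 33)))*(-3*(6 - 2)/(-2)) = (-132 + (-5 - 1*56))*(-3*(-1)*4/2) = (-132 + (-5 - 56))*(-6*(-1)) = (-132 - 61)*6 = -193*6 = -1158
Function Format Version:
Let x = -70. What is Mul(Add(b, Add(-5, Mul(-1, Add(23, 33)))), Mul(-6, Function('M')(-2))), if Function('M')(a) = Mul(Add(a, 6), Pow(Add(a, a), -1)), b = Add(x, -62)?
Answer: -1158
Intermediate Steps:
b = -132 (b = Add(-70, -62) = -132)
Function('M')(a) = Mul(Rational(1, 2), Pow(a, -1), Add(6, a)) (Function('M')(a) = Mul(Add(6, a), Pow(Mul(2, a), -1)) = Mul(Add(6, a), Mul(Rational(1, 2), Pow(a, -1))) = Mul(Rational(1, 2), Pow(a, -1), Add(6, a)))
Mul(Add(b, Add(-5, Mul(-1, Add(23, 33)))), Mul(-6, Function('M')(-2))) = Mul(Add(-132, Add(-5, Mul(-1, Add(23, 33)))), Mul(-6, Mul(Rational(1, 2), Pow(-2, -1), Add(6, -2)))) = Mul(Add(-132, Add(-5, Mul(-1, 56))), Mul(-6, Mul(Rational(1, 2), Rational(-1, 2), 4))) = Mul(Add(-132, Add(-5, -56)), Mul(-6, -1)) = Mul(Add(-132, -61), 6) = Mul(-193, 6) = -1158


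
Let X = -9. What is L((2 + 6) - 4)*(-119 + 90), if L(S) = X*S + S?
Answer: 928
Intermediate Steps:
L(S) = -8*S (L(S) = -9*S + S = -8*S)
L((2 + 6) - 4)*(-119 + 90) = (-8*((2 + 6) - 4))*(-119 + 90) = -8*(8 - 4)*(-29) = -8*4*(-29) = -32*(-29) = 928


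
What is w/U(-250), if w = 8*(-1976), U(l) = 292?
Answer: -3952/73 ≈ -54.137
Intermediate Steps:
w = -15808
w/U(-250) = -15808/292 = -15808*1/292 = -3952/73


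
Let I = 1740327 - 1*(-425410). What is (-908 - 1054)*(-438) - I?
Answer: -1306381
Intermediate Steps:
I = 2165737 (I = 1740327 + 425410 = 2165737)
(-908 - 1054)*(-438) - I = (-908 - 1054)*(-438) - 1*2165737 = -1962*(-438) - 2165737 = 859356 - 2165737 = -1306381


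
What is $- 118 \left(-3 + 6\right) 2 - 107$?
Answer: $-815$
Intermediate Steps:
$- 118 \left(-3 + 6\right) 2 - 107 = - 118 \cdot 3 \cdot 2 - 107 = \left(-118\right) 6 - 107 = -708 - 107 = -815$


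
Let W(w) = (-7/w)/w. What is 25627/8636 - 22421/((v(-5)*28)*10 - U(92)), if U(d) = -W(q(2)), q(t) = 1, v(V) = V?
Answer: 32812135/1735836 ≈ 18.903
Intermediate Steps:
W(w) = -7/w²
U(d) = 7 (U(d) = -(-7)/1² = -(-7) = -1*(-7) = 7)
25627/8636 - 22421/((v(-5)*28)*10 - U(92)) = 25627/8636 - 22421/(-5*28*10 - 1*7) = 25627*(1/8636) - 22421/(-140*10 - 7) = 25627/8636 - 22421/(-1400 - 7) = 25627/8636 - 22421/(-1407) = 25627/8636 - 22421*(-1/1407) = 25627/8636 + 3203/201 = 32812135/1735836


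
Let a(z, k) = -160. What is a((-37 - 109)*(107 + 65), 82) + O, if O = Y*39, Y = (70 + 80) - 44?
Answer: 3974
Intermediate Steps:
Y = 106 (Y = 150 - 44 = 106)
O = 4134 (O = 106*39 = 4134)
a((-37 - 109)*(107 + 65), 82) + O = -160 + 4134 = 3974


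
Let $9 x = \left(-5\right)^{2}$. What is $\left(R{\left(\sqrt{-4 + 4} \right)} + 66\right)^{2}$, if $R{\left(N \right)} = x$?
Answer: $\frac{383161}{81} \approx 4730.4$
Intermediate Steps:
$x = \frac{25}{9}$ ($x = \frac{\left(-5\right)^{2}}{9} = \frac{1}{9} \cdot 25 = \frac{25}{9} \approx 2.7778$)
$R{\left(N \right)} = \frac{25}{9}$
$\left(R{\left(\sqrt{-4 + 4} \right)} + 66\right)^{2} = \left(\frac{25}{9} + 66\right)^{2} = \left(\frac{619}{9}\right)^{2} = \frac{383161}{81}$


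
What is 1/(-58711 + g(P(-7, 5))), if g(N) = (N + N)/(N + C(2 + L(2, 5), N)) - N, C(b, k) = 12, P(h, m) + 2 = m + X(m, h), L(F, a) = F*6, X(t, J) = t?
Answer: -5/293591 ≈ -1.7030e-5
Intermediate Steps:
L(F, a) = 6*F
P(h, m) = -2 + 2*m (P(h, m) = -2 + (m + m) = -2 + 2*m)
g(N) = -N + 2*N/(12 + N) (g(N) = (N + N)/(N + 12) - N = (2*N)/(12 + N) - N = 2*N/(12 + N) - N = -N + 2*N/(12 + N))
1/(-58711 + g(P(-7, 5))) = 1/(-58711 - (-2 + 2*5)*(10 + (-2 + 2*5))/(12 + (-2 + 2*5))) = 1/(-58711 - (-2 + 10)*(10 + (-2 + 10))/(12 + (-2 + 10))) = 1/(-58711 - 1*8*(10 + 8)/(12 + 8)) = 1/(-58711 - 1*8*18/20) = 1/(-58711 - 1*8*1/20*18) = 1/(-58711 - 36/5) = 1/(-293591/5) = -5/293591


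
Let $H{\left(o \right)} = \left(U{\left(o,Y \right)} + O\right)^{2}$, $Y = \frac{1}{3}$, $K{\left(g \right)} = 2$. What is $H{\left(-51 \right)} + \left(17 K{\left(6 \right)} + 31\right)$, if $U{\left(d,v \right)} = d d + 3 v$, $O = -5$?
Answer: $6744474$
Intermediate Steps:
$Y = \frac{1}{3} \approx 0.33333$
$U{\left(d,v \right)} = d^{2} + 3 v$
$H{\left(o \right)} = \left(-4 + o^{2}\right)^{2}$ ($H{\left(o \right)} = \left(\left(o^{2} + 3 \cdot \frac{1}{3}\right) - 5\right)^{2} = \left(\left(o^{2} + 1\right) - 5\right)^{2} = \left(\left(1 + o^{2}\right) - 5\right)^{2} = \left(-4 + o^{2}\right)^{2}$)
$H{\left(-51 \right)} + \left(17 K{\left(6 \right)} + 31\right) = \left(-4 + \left(-51\right)^{2}\right)^{2} + \left(17 \cdot 2 + 31\right) = \left(-4 + 2601\right)^{2} + \left(34 + 31\right) = 2597^{2} + 65 = 6744409 + 65 = 6744474$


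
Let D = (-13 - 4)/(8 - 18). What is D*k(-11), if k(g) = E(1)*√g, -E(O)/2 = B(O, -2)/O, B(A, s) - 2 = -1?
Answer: -17*I*√11/5 ≈ -11.277*I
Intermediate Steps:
B(A, s) = 1 (B(A, s) = 2 - 1 = 1)
D = 17/10 (D = -17/(-10) = -17*(-⅒) = 17/10 ≈ 1.7000)
E(O) = -2/O
k(g) = -2*√g (k(g) = (-2/1)*√g = (-2*1)*√g = -2*√g)
D*k(-11) = 17*(-2*I*√11)/10 = -17*I*√11/5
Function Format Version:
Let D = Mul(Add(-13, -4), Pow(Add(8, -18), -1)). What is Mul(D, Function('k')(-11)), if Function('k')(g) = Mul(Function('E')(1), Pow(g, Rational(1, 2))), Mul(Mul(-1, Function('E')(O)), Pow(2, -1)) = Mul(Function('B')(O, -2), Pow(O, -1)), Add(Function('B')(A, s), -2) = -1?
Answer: Mul(Rational(-17, 5), I, Pow(11, Rational(1, 2))) ≈ Mul(-11.277, I)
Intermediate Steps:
Function('B')(A, s) = 1 (Function('B')(A, s) = Add(2, -1) = 1)
D = Rational(17, 10) (D = Mul(-17, Pow(-10, -1)) = Mul(-17, Rational(-1, 10)) = Rational(17, 10) ≈ 1.7000)
Function('E')(O) = Mul(-2, Pow(O, -1)) (Function('E')(O) = Mul(-2, Mul(1, Pow(O, -1))) = Mul(-2, Pow(O, -1)))
Function('k')(g) = Mul(-2, Pow(g, Rational(1, 2))) (Function('k')(g) = Mul(Mul(-2, Pow(1, -1)), Pow(g, Rational(1, 2))) = Mul(Mul(-2, 1), Pow(g, Rational(1, 2))) = Mul(-2, Pow(g, Rational(1, 2))))
Mul(D, Function('k')(-11)) = Mul(Rational(17, 10), Mul(-2, Pow(-11, Rational(1, 2)))) = Mul(Rational(17, 10), Mul(-2, Mul(I, Pow(11, Rational(1, 2))))) = Mul(Rational(17, 10), Mul(-2, I, Pow(11, Rational(1, 2)))) = Mul(Rational(-17, 5), I, Pow(11, Rational(1, 2)))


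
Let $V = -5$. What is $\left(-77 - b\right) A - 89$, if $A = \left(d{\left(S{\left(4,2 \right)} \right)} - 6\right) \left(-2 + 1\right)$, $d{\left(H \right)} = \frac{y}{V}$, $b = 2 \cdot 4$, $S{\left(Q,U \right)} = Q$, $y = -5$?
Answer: $-514$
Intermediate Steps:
$b = 8$
$d{\left(H \right)} = 1$ ($d{\left(H \right)} = - \frac{5}{-5} = \left(-5\right) \left(- \frac{1}{5}\right) = 1$)
$A = 5$ ($A = \left(1 - 6\right) \left(-2 + 1\right) = \left(-5\right) \left(-1\right) = 5$)
$\left(-77 - b\right) A - 89 = \left(-77 - 8\right) 5 - 89 = \left(-85\right) 5 - 89 = -425 - 89 = -514$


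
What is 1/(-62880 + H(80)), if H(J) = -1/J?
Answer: -80/5030401 ≈ -1.5903e-5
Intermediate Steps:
1/(-62880 + H(80)) = 1/(-62880 - 1/80) = 1/(-5030401/80) = -80/5030401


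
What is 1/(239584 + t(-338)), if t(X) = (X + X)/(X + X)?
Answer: 1/239585 ≈ 4.1739e-6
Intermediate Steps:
t(X) = 1 (t(X) = (2*X)/((2*X)) = (2*X)*(1/(2*X)) = 1)
1/(239584 + t(-338)) = 1/(239584 + 1) = 1/239585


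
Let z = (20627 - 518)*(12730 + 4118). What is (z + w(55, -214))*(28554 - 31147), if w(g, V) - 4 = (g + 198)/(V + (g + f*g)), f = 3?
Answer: -5270995607317/6 ≈ -8.7850e+11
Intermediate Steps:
z = 338796432 (z = 20109*16848 = 338796432)
w(g, V) = 4 + (198 + g)/(V + 4*g) (w(g, V) = 4 + (g + 198)/(V + (g + 3*g)) = 4 + (198 + g)/(V + 4*g))
(z + w(55, -214))*(28554 - 31147) = (338796432 + (198 + 4*(-214) + 17*55)/(-214 + 4*55))*(28554 - 31147) = (338796432 + (198 - 856 + 935)/(-214 + 220))*(-2593) = (338796432 + 277/6)*(-2593) = (2032778869/6)*(-2593) = -5270995607317/6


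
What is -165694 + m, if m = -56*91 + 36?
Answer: -170754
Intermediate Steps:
m = -5060 (m = -5096 + 36 = -5060)
-165694 + m = -165694 - 5060 = -170754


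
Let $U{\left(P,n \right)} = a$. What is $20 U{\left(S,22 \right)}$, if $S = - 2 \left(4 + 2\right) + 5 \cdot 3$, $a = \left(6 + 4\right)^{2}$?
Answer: $2000$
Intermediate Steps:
$a = 100$ ($a = 10^{2} = 100$)
$S = 3$ ($S = \left(-2\right) 6 + 15 = -12 + 15 = 3$)
$U{\left(P,n \right)} = 100$
$20 U{\left(S,22 \right)} = 20 \cdot 100 = 2000$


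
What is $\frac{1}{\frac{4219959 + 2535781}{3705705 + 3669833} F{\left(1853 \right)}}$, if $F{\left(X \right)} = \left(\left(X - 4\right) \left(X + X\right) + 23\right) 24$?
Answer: $\frac{3687769}{555517771482960} \approx 6.6384 \cdot 10^{-9}$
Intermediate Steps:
$F{\left(X \right)} = 552 + 48 X \left(-4 + X\right)$ ($F{\left(X \right)} = \left(\left(-4 + X\right) 2 X + 23\right) 24 = \left(2 X \left(-4 + X\right) + 23\right) 24 = \left(23 + 2 X \left(-4 + X\right)\right) 24 = 552 + 48 X \left(-4 + X\right)$)
$\frac{1}{\frac{4219959 + 2535781}{3705705 + 3669833} F{\left(1853 \right)}} = \frac{1}{\frac{4219959 + 2535781}{3705705 + 3669833} \left(552 - 355776 + 48 \cdot 1853^{2}\right)} = \frac{1}{\frac{6755740}{7375538} \left(552 - 355776 + 48 \cdot 3433609\right)} = \frac{1}{6755740 \cdot \frac{1}{7375538} \left(552 - 355776 + 164813232\right)} = \frac{1}{\frac{3377870}{3687769} \cdot 164458008} = \frac{3687769}{3377870} \cdot \frac{1}{164458008} = \frac{3687769}{555517771482960}$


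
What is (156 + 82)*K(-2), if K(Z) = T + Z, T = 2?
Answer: 0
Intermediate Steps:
K(Z) = 2 + Z
(156 + 82)*K(-2) = (156 + 82)*(2 - 2) = 238*0 = 0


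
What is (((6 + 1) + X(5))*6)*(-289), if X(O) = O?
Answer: -20808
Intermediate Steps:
(((6 + 1) + X(5))*6)*(-289) = (((6 + 1) + 5)*6)*(-289) = ((7 + 5)*6)*(-289) = (12*6)*(-289) = 72*(-289) = -20808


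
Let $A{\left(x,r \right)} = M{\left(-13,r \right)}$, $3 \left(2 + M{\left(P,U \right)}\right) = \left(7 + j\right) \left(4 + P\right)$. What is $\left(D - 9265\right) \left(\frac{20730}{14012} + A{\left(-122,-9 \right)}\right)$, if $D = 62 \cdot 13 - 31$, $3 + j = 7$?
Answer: $\frac{996917025}{3503} \approx 2.8459 \cdot 10^{5}$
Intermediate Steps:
$j = 4$ ($j = -3 + 7 = 4$)
$D = 775$ ($D = 806 - 31 = 775$)
$M{\left(P,U \right)} = \frac{38}{3} + \frac{11 P}{3}$ ($M{\left(P,U \right)} = -2 + \frac{\left(7 + 4\right) \left(4 + P\right)}{3} = -2 + \frac{11 \left(4 + P\right)}{3} = -2 + \frac{44 + 11 P}{3} = -2 + \left(\frac{44}{3} + \frac{11 P}{3}\right) = \frac{38}{3} + \frac{11 P}{3}$)
$A{\left(x,r \right)} = -35$ ($A{\left(x,r \right)} = \frac{38}{3} + \frac{11}{3} \left(-13\right) = \frac{38}{3} - \frac{143}{3} = -35$)
$\left(D - 9265\right) \left(\frac{20730}{14012} + A{\left(-122,-9 \right)}\right) = \left(775 - 9265\right) \left(\frac{20730}{14012} - 35\right) = - 8490 \left(20730 \cdot \frac{1}{14012} - 35\right) = - 8490 \left(\frac{10365}{7006} - 35\right) = \left(-8490\right) \left(- \frac{234845}{7006}\right) = \frac{996917025}{3503}$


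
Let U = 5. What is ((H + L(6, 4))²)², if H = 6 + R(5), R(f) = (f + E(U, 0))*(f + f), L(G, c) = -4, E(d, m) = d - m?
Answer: 108243216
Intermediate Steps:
R(f) = 2*f*(5 + f) (R(f) = (f + (5 - 1*0))*(f + f) = (f + (5 + 0))*(2*f) = (f + 5)*(2*f) = (5 + f)*(2*f) = 2*f*(5 + f))
H = 106 (H = 6 + 2*5*(5 + 5) = 6 + 2*5*10 = 6 + 100 = 106)
((H + L(6, 4))²)² = ((106 - 4)²)² = (102²)² = 10404² = 108243216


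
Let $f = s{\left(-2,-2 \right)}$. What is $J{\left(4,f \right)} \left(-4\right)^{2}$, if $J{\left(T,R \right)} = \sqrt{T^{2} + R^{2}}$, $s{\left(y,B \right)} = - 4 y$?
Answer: $64 \sqrt{5} \approx 143.11$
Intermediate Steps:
$f = 8$ ($f = \left(-4\right) \left(-2\right) = 8$)
$J{\left(T,R \right)} = \sqrt{R^{2} + T^{2}}$
$J{\left(4,f \right)} \left(-4\right)^{2} = \sqrt{8^{2} + 4^{2}} \left(-4\right)^{2} = \sqrt{64 + 16} \cdot 16 = \sqrt{80} \cdot 16 = 4 \sqrt{5} \cdot 16 = 64 \sqrt{5}$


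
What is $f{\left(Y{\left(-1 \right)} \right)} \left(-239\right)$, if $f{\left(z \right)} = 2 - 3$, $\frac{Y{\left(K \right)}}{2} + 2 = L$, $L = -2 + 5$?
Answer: $239$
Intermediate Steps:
$L = 3$
$Y{\left(K \right)} = 2$ ($Y{\left(K \right)} = -4 + 2 \cdot 3 = -4 + 6 = 2$)
$f{\left(z \right)} = -1$ ($f{\left(z \right)} = 2 - 3 = -1$)
$f{\left(Y{\left(-1 \right)} \right)} \left(-239\right) = \left(-1\right) \left(-239\right) = 239$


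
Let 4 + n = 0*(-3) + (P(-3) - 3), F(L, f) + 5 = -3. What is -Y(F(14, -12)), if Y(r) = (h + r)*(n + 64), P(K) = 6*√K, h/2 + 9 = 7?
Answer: 684 + 72*I*√3 ≈ 684.0 + 124.71*I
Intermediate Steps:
h = -4 (h = -18 + 2*7 = -18 + 14 = -4)
F(L, f) = -8 (F(L, f) = -5 - 3 = -8)
n = -7 + 6*I*√3 (n = -4 + (0*(-3) + (6*√(-3) - 3)) = -4 + (0 + (6*(I*√3) - 3)) = -4 + (0 + (6*I*√3 - 3)) = -4 + (0 + (-3 + 6*I*√3)) = -4 + (-3 + 6*I*√3) = -7 + 6*I*√3 ≈ -7.0 + 10.392*I)
Y(r) = (-4 + r)*(57 + 6*I*√3) (Y(r) = (-4 + r)*((-7 + 6*I*√3) + 64) = (-4 + r)*(57 + 6*I*√3))
-Y(F(14, -12)) = -(-228 + 57*(-8) - 24*I*√3 + 6*I*(-8)*√3) = -(-228 - 456 - 24*I*√3 - 48*I*√3) = -(-684 - 72*I*√3) = 684 + 72*I*√3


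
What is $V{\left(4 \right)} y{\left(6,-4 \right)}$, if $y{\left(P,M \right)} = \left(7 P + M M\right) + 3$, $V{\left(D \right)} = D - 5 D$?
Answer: $-976$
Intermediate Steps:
$V{\left(D \right)} = - 4 D$
$y{\left(P,M \right)} = 3 + M^{2} + 7 P$ ($y{\left(P,M \right)} = \left(7 P + M^{2}\right) + 3 = \left(M^{2} + 7 P\right) + 3 = 3 + M^{2} + 7 P$)
$V{\left(4 \right)} y{\left(6,-4 \right)} = \left(-4\right) 4 \left(3 + \left(-4\right)^{2} + 7 \cdot 6\right) = - 16 \left(3 + 16 + 42\right) = \left(-16\right) 61 = -976$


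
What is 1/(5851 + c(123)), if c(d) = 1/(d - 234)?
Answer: 111/649460 ≈ 0.00017091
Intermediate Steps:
c(d) = 1/(-234 + d)
1/(5851 + c(123)) = 1/(5851 + 1/(-234 + 123)) = 1/(5851 + 1/(-111)) = 1/(5851 - 1/111) = 1/(649460/111) = 111/649460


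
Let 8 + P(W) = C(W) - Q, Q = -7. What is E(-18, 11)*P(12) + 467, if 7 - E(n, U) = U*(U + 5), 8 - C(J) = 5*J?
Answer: 9424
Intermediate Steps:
C(J) = 8 - 5*J
P(W) = 7 - 5*W (P(W) = -8 + ((8 - 5*W) - 1*(-7)) = -8 + ((8 - 5*W) + 7) = -8 + (15 - 5*W) = 7 - 5*W)
E(n, U) = 7 - U*(5 + U) (E(n, U) = 7 - U*(U + 5) = 7 - U*(5 + U))
E(-18, 11)*P(12) + 467 = (7 - 1*11² - 5*11)*(7 - 5*12) + 467 = (7 - 1*121 - 55)*(7 - 60) + 467 = (7 - 121 - 55)*(-53) + 467 = -169*(-53) + 467 = 8957 + 467 = 9424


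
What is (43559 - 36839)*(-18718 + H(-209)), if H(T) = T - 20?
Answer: -127323840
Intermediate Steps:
H(T) = -20 + T
(43559 - 36839)*(-18718 + H(-209)) = (43559 - 36839)*(-18718 + (-20 - 209)) = 6720*(-18718 - 229) = 6720*(-18947) = -127323840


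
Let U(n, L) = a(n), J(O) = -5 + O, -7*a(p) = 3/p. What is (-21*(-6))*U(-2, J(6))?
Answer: 27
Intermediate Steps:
a(p) = -3/(7*p)
U(n, L) = -3/(7*n)
(-21*(-6))*U(-2, J(6)) = (-21*(-6))*(-3/7/(-2)) = 126*(-3/7*(-½)) = 126*(3/14) = 27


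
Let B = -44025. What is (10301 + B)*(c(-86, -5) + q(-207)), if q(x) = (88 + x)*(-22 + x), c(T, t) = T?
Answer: -916112460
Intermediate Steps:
q(x) = (-22 + x)*(88 + x)
(10301 + B)*(c(-86, -5) + q(-207)) = (10301 - 44025)*(-86 + (-1936 + (-207)² + 66*(-207))) = -33724*(-86 + (-1936 + 42849 - 13662)) = -33724*(-86 + 27251) = -33724*27165 = -916112460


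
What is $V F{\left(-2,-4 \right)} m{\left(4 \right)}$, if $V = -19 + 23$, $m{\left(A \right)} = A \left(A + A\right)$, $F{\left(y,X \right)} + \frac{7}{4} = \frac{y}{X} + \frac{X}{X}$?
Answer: $-32$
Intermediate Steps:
$F{\left(y,X \right)} = - \frac{3}{4} + \frac{y}{X}$ ($F{\left(y,X \right)} = - \frac{7}{4} + \left(\frac{y}{X} + \frac{X}{X}\right) = - \frac{7}{4} + \left(\frac{y}{X} + 1\right) = - \frac{7}{4} + \left(1 + \frac{y}{X}\right) = - \frac{3}{4} + \frac{y}{X}$)
$m{\left(A \right)} = 2 A^{2}$ ($m{\left(A \right)} = A 2 A = 2 A^{2}$)
$V = 4$
$V F{\left(-2,-4 \right)} m{\left(4 \right)} = 4 \left(- \frac{3}{4} - \frac{2}{-4}\right) 2 \cdot 4^{2} = 4 \left(- \frac{3}{4} - - \frac{1}{2}\right) 2 \cdot 16 = 4 \left(- \frac{3}{4} + \frac{1}{2}\right) 32 = 4 \left(- \frac{1}{4}\right) 32 = \left(-1\right) 32 = -32$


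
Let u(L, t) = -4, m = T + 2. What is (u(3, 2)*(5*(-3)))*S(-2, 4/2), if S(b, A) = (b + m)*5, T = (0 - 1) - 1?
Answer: -600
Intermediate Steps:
T = -2 (T = -1 - 1 = -2)
m = 0 (m = -2 + 2 = 0)
S(b, A) = 5*b (S(b, A) = (b + 0)*5 = b*5 = 5*b)
(u(3, 2)*(5*(-3)))*S(-2, 4/2) = (-20*(-3))*(5*(-2)) = -4*(-15)*(-10) = 60*(-10) = -600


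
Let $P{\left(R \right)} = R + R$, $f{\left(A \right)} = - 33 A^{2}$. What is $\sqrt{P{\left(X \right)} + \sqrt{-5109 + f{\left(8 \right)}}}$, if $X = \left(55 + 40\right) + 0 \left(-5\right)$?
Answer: $\sqrt{190 + i \sqrt{7221}} \approx 14.109 + 3.0114 i$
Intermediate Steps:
$X = 95$ ($X = 95 + 0 = 95$)
$P{\left(R \right)} = 2 R$
$\sqrt{P{\left(X \right)} + \sqrt{-5109 + f{\left(8 \right)}}} = \sqrt{2 \cdot 95 + \sqrt{-5109 - 33 \cdot 8^{2}}} = \sqrt{190 + \sqrt{-5109 - 2112}} = \sqrt{190 + \sqrt{-7221}} = \sqrt{190 + i \sqrt{7221}}$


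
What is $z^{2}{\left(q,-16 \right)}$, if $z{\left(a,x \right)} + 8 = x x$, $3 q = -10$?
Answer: $61504$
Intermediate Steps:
$q = - \frac{10}{3}$ ($q = \frac{1}{3} \left(-10\right) = - \frac{10}{3} \approx -3.3333$)
$z{\left(a,x \right)} = -8 + x^{2}$ ($z{\left(a,x \right)} = -8 + x x = -8 + x^{2}$)
$z^{2}{\left(q,-16 \right)} = \left(-8 + \left(-16\right)^{2}\right)^{2} = \left(-8 + 256\right)^{2} = 248^{2} = 61504$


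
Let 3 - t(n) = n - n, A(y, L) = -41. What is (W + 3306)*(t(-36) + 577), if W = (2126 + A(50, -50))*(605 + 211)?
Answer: 988706280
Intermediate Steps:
t(n) = 3 (t(n) = 3 - (n - n) = 3 - 1*0 = 3 + 0 = 3)
W = 1701360 (W = (2126 - 41)*(605 + 211) = 2085*816 = 1701360)
(W + 3306)*(t(-36) + 577) = (1701360 + 3306)*(3 + 577) = 1704666*580 = 988706280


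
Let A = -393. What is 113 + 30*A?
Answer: -11677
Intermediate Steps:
113 + 30*A = 113 + 30*(-393) = 113 - 11790 = -11677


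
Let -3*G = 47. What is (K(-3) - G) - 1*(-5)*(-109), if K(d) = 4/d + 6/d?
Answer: -1598/3 ≈ -532.67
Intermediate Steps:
K(d) = 10/d
G = -47/3 (G = -1/3*47 = -47/3 ≈ -15.667)
(K(-3) - G) - 1*(-5)*(-109) = (10/(-3) - 1*(-47/3)) - 1*(-5)*(-109) = (10*(-1/3) + 47/3) + 5*(-109) = (-10/3 + 47/3) - 545 = 37/3 - 545 = -1598/3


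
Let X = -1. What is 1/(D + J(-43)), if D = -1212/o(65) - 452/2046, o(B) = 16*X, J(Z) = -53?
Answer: 4092/92189 ≈ 0.044387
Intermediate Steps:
o(B) = -16 (o(B) = 16*(-1) = -16)
D = 309065/4092 (D = -1212/(-16) - 452/2046 = -1212*(-1/16) - 452*1/2046 = 303/4 - 226/1023 = 309065/4092 ≈ 75.529)
1/(D + J(-43)) = 1/(309065/4092 - 53) = 1/(92189/4092) = 4092/92189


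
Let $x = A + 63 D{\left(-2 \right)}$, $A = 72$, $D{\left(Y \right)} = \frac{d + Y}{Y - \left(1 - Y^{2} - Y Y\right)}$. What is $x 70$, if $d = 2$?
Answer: $5040$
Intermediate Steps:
$D{\left(Y \right)} = \frac{2 + Y}{-1 + Y + 2 Y^{2}}$ ($D{\left(Y \right)} = \frac{2 + Y}{Y - \left(1 - Y^{2} - Y Y\right)} = \frac{2 + Y}{Y + \left(\left(Y^{2} + Y^{2}\right) - 1\right)} = \frac{2 + Y}{Y + \left(2 Y^{2} - 1\right)} = \frac{2 + Y}{Y + \left(-1 + 2 Y^{2}\right)} = \frac{2 + Y}{-1 + Y + 2 Y^{2}}$)
$x = 72$ ($x = 72 + 63 \frac{2 - 2}{-1 - 2 + 2 \left(-2\right)^{2}} = 72 + 63 \frac{1}{-1 - 2 + 2 \cdot 4} \cdot 0 = 72 + 63 \frac{1}{-1 - 2 + 8} \cdot 0 = 72 + 63 \cdot \frac{1}{5} \cdot 0 = 72 + 63 \cdot 0 = 72 + 0 = 72$)
$x 70 = 72 \cdot 70 = 5040$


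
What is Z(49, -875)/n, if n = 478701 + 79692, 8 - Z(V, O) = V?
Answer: -41/558393 ≈ -7.3425e-5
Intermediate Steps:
Z(V, O) = 8 - V
n = 558393
Z(49, -875)/n = (8 - 1*49)/558393 = (8 - 49)*(1/558393) = -41*1/558393 = -41/558393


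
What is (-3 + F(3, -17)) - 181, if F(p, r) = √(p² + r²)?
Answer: -184 + √298 ≈ -166.74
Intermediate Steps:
(-3 + F(3, -17)) - 181 = (-3 + √(3² + (-17)²)) - 181 = (-3 + √(9 + 289)) - 181 = (-3 + √298) - 181 = -184 + √298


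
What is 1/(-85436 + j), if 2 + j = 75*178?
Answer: -1/72088 ≈ -1.3872e-5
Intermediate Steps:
j = 13348 (j = -2 + 75*178 = -2 + 13350 = 13348)
1/(-85436 + j) = 1/(-85436 + 13348) = 1/(-72088) = -1/72088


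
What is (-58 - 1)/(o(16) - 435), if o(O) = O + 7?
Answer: 59/412 ≈ 0.14320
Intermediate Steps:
o(O) = 7 + O
(-58 - 1)/(o(16) - 435) = (-58 - 1)/((7 + 16) - 435) = -59/(23 - 435) = -59/(-412) = -59*(-1/412) = 59/412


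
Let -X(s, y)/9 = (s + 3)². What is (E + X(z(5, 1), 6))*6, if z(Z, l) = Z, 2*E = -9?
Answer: -3483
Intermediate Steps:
E = -9/2 (E = (½)*(-9) = -9/2 ≈ -4.5000)
X(s, y) = -9*(3 + s)² (X(s, y) = -9*(s + 3)² = -9*(3 + s)²)
(E + X(z(5, 1), 6))*6 = (-9/2 - 9*(3 + 5)²)*6 = (-9/2 - 9*8²)*6 = (-9/2 - 9*64)*6 = (-9/2 - 576)*6 = -1161/2*6 = -3483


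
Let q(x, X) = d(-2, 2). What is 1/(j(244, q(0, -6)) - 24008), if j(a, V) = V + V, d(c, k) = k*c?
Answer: -1/24016 ≈ -4.1639e-5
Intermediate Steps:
d(c, k) = c*k
q(x, X) = -4 (q(x, X) = -2*2 = -4)
j(a, V) = 2*V
1/(j(244, q(0, -6)) - 24008) = 1/(2*(-4) - 24008) = 1/(-8 - 24008) = 1/(-24016) = -1/24016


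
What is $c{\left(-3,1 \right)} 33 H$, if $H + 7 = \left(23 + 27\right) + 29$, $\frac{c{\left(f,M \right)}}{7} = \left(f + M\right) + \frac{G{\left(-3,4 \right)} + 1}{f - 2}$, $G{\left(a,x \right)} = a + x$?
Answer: $- \frac{199584}{5} \approx -39917.0$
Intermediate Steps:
$c{\left(f,M \right)} = 7 M + 7 f + \frac{14}{-2 + f}$ ($c{\left(f,M \right)} = 7 \left(\left(f + M\right) + \frac{\left(-3 + 4\right) + 1}{f - 2}\right) = 7 \left(\left(M + f\right) + \frac{1 + 1}{-2 + f}\right) = 7 \left(\left(M + f\right) + \frac{2}{-2 + f}\right) = 7 \left(M + f + \frac{2}{-2 + f}\right) = 7 M + 7 f + \frac{14}{-2 + f}$)
$H = 72$ ($H = -7 + \left(\left(23 + 27\right) + 29\right) = -7 + \left(50 + 29\right) = -7 + 79 = 72$)
$c{\left(-3,1 \right)} 33 H = \frac{7 \left(2 + \left(-3\right)^{2} - 2 - -6 + 1 \left(-3\right)\right)}{-2 - 3} \cdot 33 \cdot 72 = \frac{7 \left(2 + 9 - 2 + 6 - 3\right)}{-5} \cdot 33 \cdot 72 = 7 \left(- \frac{1}{5}\right) 12 \cdot 33 \cdot 72 = \left(- \frac{84}{5}\right) 33 \cdot 72 = \left(- \frac{2772}{5}\right) 72 = - \frac{199584}{5}$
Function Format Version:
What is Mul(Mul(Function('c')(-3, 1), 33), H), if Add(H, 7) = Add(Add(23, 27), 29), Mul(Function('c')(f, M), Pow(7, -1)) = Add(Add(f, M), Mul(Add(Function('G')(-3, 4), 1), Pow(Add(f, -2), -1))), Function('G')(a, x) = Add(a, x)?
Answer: Rational(-199584, 5) ≈ -39917.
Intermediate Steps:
Function('c')(f, M) = Add(Mul(7, M), Mul(7, f), Mul(14, Pow(Add(-2, f), -1))) (Function('c')(f, M) = Mul(7, Add(Add(f, M), Mul(Add(Add(-3, 4), 1), Pow(Add(f, -2), -1)))) = Mul(7, Add(Add(M, f), Mul(Add(1, 1), Pow(Add(-2, f), -1)))) = Mul(7, Add(Add(M, f), Mul(2, Pow(Add(-2, f), -1)))) = Mul(7, Add(M, f, Mul(2, Pow(Add(-2, f), -1)))) = Add(Mul(7, M), Mul(7, f), Mul(14, Pow(Add(-2, f), -1))))
H = 72 (H = Add(-7, Add(Add(23, 27), 29)) = Add(-7, Add(50, 29)) = Add(-7, 79) = 72)
Mul(Mul(Function('c')(-3, 1), 33), H) = Mul(Mul(Mul(7, Pow(Add(-2, -3), -1), Add(2, Pow(-3, 2), Mul(-2, 1), Mul(-2, -3), Mul(1, -3))), 33), 72) = Mul(Mul(Mul(7, Pow(-5, -1), Add(2, 9, -2, 6, -3)), 33), 72) = Mul(Mul(Mul(7, Rational(-1, 5), 12), 33), 72) = Mul(Mul(Rational(-84, 5), 33), 72) = Mul(Rational(-2772, 5), 72) = Rational(-199584, 5)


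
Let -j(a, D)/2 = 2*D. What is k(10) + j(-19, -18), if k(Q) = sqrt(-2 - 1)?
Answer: 72 + I*sqrt(3) ≈ 72.0 + 1.732*I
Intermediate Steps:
j(a, D) = -4*D
k(Q) = I*sqrt(3) (k(Q) = sqrt(-3) = I*sqrt(3))
k(10) + j(-19, -18) = I*sqrt(3) - 4*(-18) = I*sqrt(3) + 72 = 72 + I*sqrt(3)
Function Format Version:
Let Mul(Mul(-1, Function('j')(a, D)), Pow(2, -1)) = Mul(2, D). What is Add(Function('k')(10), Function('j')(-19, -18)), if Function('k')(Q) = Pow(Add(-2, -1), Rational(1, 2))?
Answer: Add(72, Mul(I, Pow(3, Rational(1, 2)))) ≈ Add(72.000, Mul(1.7320, I))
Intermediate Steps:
Function('j')(a, D) = Mul(-4, D) (Function('j')(a, D) = Mul(-2, Mul(2, D)) = Mul(-4, D))
Function('k')(Q) = Mul(I, Pow(3, Rational(1, 2))) (Function('k')(Q) = Pow(-3, Rational(1, 2)) = Mul(I, Pow(3, Rational(1, 2))))
Add(Function('k')(10), Function('j')(-19, -18)) = Add(Mul(I, Pow(3, Rational(1, 2))), Mul(-4, -18)) = Add(Mul(I, Pow(3, Rational(1, 2))), 72) = Add(72, Mul(I, Pow(3, Rational(1, 2))))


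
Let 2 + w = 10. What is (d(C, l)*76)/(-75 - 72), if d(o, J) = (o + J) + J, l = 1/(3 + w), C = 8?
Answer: -2280/539 ≈ -4.2301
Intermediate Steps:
w = 8 (w = -2 + 10 = 8)
l = 1/11 (l = 1/(3 + 8) = 1/11 ≈ 0.090909)
d(o, J) = o + 2*J (d(o, J) = (J + o) + J = o + 2*J)
(d(C, l)*76)/(-75 - 72) = ((8 + 2*(1/11))*76)/(-75 - 72) = ((8 + 2/11)*76)/(-147) = ((90/11)*76)*(-1/147) = (6840/11)*(-1/147) = -2280/539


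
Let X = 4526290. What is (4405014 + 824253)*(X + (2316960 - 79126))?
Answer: 35371410417108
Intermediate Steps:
(4405014 + 824253)*(X + (2316960 - 79126)) = (4405014 + 824253)*(4526290 + (2316960 - 79126)) = 5229267*(4526290 + 2237834) = 5229267*6764124 = 35371410417108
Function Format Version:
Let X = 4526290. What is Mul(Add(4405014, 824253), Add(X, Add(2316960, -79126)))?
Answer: 35371410417108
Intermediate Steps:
Mul(Add(4405014, 824253), Add(X, Add(2316960, -79126))) = Mul(Add(4405014, 824253), Add(4526290, Add(2316960, -79126))) = Mul(5229267, Add(4526290, 2237834)) = Mul(5229267, 6764124) = 35371410417108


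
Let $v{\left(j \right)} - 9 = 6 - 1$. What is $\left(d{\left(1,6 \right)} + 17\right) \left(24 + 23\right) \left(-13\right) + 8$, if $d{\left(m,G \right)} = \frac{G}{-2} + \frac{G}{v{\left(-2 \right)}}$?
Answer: $- \frac{61655}{7} \approx -8807.9$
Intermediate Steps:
$v{\left(j \right)} = 14$ ($v{\left(j \right)} = 9 + \left(6 - 1\right) = 9 + 5 = 14$)
$d{\left(m,G \right)} = - \frac{3 G}{7}$ ($d{\left(m,G \right)} = \frac{G}{-2} + \frac{G}{14} = G \left(- \frac{1}{2}\right) + G \frac{1}{14} = - \frac{G}{2} + \frac{G}{14} = - \frac{3 G}{7}$)
$\left(d{\left(1,6 \right)} + 17\right) \left(24 + 23\right) \left(-13\right) + 8 = \left(\left(- \frac{3}{7}\right) 6 + 17\right) \left(24 + 23\right) \left(-13\right) + 8 = \left(- \frac{18}{7} + 17\right) 47 \left(-13\right) + 8 = \frac{101}{7} \cdot 47 \left(-13\right) + 8 = \frac{4747}{7} \left(-13\right) + 8 = - \frac{61711}{7} + 8 = - \frac{61655}{7}$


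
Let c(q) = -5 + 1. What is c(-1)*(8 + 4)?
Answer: -48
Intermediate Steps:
c(q) = -4
c(-1)*(8 + 4) = -4*(8 + 4) = -4*12 = -48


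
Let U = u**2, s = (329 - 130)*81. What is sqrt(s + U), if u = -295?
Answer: 2*sqrt(25786) ≈ 321.16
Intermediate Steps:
s = 16119 (s = 199*81 = 16119)
U = 87025 (U = (-295)**2 = 87025)
sqrt(s + U) = sqrt(16119 + 87025) = sqrt(103144) = 2*sqrt(25786)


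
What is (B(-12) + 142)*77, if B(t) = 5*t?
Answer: 6314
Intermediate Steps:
(B(-12) + 142)*77 = (5*(-12) + 142)*77 = (-60 + 142)*77 = 82*77 = 6314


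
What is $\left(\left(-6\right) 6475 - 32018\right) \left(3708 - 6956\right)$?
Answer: $230179264$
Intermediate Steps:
$\left(\left(-6\right) 6475 - 32018\right) \left(3708 - 6956\right) = \left(-38850 - 32018\right) \left(-3248\right) = \left(-70868\right) \left(-3248\right) = 230179264$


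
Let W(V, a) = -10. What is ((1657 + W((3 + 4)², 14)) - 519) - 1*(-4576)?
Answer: 5704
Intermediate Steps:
((1657 + W((3 + 4)², 14)) - 519) - 1*(-4576) = ((1657 - 10) - 519) - 1*(-4576) = (1647 - 519) + 4576 = 1128 + 4576 = 5704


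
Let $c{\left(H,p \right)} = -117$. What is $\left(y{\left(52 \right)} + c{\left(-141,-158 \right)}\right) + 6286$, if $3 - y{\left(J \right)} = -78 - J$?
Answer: $6302$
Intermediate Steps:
$y{\left(J \right)} = 81 + J$ ($y{\left(J \right)} = 3 - \left(-78 - J\right) = 3 + \left(78 + J\right) = 81 + J$)
$\left(y{\left(52 \right)} + c{\left(-141,-158 \right)}\right) + 6286 = \left(\left(81 + 52\right) - 117\right) + 6286 = \left(133 - 117\right) + 6286 = 16 + 6286 = 6302$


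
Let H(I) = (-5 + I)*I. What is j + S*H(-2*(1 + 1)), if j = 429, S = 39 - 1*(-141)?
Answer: 6909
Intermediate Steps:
S = 180 (S = 39 + 141 = 180)
H(I) = I*(-5 + I)
j + S*H(-2*(1 + 1)) = 429 + 180*((-2*(1 + 1))*(-5 - 2*(1 + 1))) = 429 + 180*((-2*2)*(-5 - 2*2)) = 429 + 180*(-4*(-5 - 4)) = 429 + 180*(-4*(-9)) = 429 + 180*36 = 429 + 6480 = 6909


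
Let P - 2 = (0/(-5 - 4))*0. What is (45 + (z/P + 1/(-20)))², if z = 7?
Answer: 938961/400 ≈ 2347.4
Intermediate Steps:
P = 2 (P = 2 + (0/(-5 - 4))*0 = 2 + (0/(-9))*0 = 2 + (0*(-⅑))*0 = 2 + 0*0 = 2 + 0 = 2)
(45 + (z/P + 1/(-20)))² = (45 + (7/2 + 1/(-20)))² = (45 + (7*(½) + 1*(-1/20)))² = (45 + (7/2 - 1/20))² = (45 + 69/20)² = (969/20)² = 938961/400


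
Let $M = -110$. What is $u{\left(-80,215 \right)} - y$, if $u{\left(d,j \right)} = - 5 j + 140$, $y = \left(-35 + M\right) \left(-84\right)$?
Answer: $-13115$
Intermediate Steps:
$y = 12180$ ($y = \left(-35 - 110\right) \left(-84\right) = \left(-145\right) \left(-84\right) = 12180$)
$u{\left(d,j \right)} = 140 - 5 j$
$u{\left(-80,215 \right)} - y = \left(140 - 1075\right) - 12180 = -935 - 12180 = -13115$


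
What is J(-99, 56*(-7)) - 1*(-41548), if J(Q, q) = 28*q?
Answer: 30572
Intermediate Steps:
J(-99, 56*(-7)) - 1*(-41548) = 28*(56*(-7)) - 1*(-41548) = 28*(-392) + 41548 = -10976 + 41548 = 30572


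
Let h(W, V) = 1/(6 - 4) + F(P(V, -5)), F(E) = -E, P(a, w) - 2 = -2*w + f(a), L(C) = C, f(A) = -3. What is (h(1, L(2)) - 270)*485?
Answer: -270145/2 ≈ -1.3507e+5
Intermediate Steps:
P(a, w) = -1 - 2*w (P(a, w) = 2 + (-2*w - 3) = 2 + (-3 - 2*w) = -1 - 2*w)
h(W, V) = -17/2 (h(W, V) = 1/(6 - 4) - (-1 - 2*(-5)) = 1/2 - (-1 + 10) = ½ - 1*9 = ½ - 9 = -17/2)
(h(1, L(2)) - 270)*485 = (-17/2 - 270)*485 = -557/2*485 = -270145/2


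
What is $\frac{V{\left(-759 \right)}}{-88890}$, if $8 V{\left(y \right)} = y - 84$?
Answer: $\frac{281}{237040} \approx 0.0011855$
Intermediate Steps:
$V{\left(y \right)} = - \frac{21}{2} + \frac{y}{8}$ ($V{\left(y \right)} = \frac{y - 84}{8} = \frac{-84 + y}{8} = - \frac{21}{2} + \frac{y}{8}$)
$\frac{V{\left(-759 \right)}}{-88890} = \frac{- \frac{21}{2} + \frac{1}{8} \left(-759\right)}{-88890} = \left(- \frac{21}{2} - \frac{759}{8}\right) \left(- \frac{1}{88890}\right) = \left(- \frac{843}{8}\right) \left(- \frac{1}{88890}\right) = \frac{281}{237040}$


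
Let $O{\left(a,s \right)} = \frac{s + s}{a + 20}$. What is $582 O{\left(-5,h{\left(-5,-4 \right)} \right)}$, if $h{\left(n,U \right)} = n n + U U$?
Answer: $\frac{15908}{5} \approx 3181.6$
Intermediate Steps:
$h{\left(n,U \right)} = U^{2} + n^{2}$ ($h{\left(n,U \right)} = n^{2} + U^{2} = U^{2} + n^{2}$)
$O{\left(a,s \right)} = \frac{2 s}{20 + a}$
$582 O{\left(-5,h{\left(-5,-4 \right)} \right)} = 582 \frac{2 \left(\left(-4\right)^{2} + \left(-5\right)^{2}\right)}{20 - 5} = 582 \frac{2 \left(16 + 25\right)}{15} = 582 \cdot 2 \cdot 41 \cdot \frac{1}{15} = 582 \cdot \frac{82}{15} = \frac{15908}{5}$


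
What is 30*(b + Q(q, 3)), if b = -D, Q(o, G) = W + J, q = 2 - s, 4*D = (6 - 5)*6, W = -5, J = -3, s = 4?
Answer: -285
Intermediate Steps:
D = 3/2 (D = ((6 - 5)*6)/4 = (1*6)/4 = (¼)*6 = 3/2 ≈ 1.5000)
q = -2 (q = 2 - 1*4 = 2 - 4 = -2)
Q(o, G) = -8 (Q(o, G) = -5 - 3 = -8)
b = -3/2 (b = -1*3/2 = -3/2 ≈ -1.5000)
30*(b + Q(q, 3)) = 30*(-3/2 - 8) = 30*(-19/2) = -285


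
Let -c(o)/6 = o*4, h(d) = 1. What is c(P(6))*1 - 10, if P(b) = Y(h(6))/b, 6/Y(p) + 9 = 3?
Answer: -6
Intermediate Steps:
Y(p) = -1 (Y(p) = 6/(-9 + 3) = 6/(-6) = 6*(-1/6) = -1)
P(b) = -1/b
c(o) = -24*o (c(o) = -6*o*4 = -24*o)
c(P(6))*1 - 10 = -(-24)/6*1 - 10 = -24*(-1/6)*1 - 10 = 4*1 - 10 = 4 - 10 = -6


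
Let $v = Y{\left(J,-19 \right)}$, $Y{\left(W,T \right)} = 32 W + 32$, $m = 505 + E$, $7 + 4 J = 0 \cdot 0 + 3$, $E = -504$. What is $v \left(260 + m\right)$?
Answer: $0$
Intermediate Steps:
$J = -1$ ($J = - \frac{7}{4} + \frac{0 \cdot 0 + 3}{4} = - \frac{7}{4} + \frac{0 + 3}{4} = - \frac{7}{4} + \frac{1}{4} \cdot 3 = - \frac{7}{4} + \frac{3}{4} = -1$)
$m = 1$ ($m = 505 - 504 = 1$)
$Y{\left(W,T \right)} = 32 + 32 W$
$v = 0$ ($v = 32 + 32 \left(-1\right) = 32 - 32 = 0$)
$v \left(260 + m\right) = 0 \left(260 + 1\right) = 0 \cdot 261 = 0$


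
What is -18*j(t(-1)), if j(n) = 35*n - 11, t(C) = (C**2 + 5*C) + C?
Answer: 3348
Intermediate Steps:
t(C) = C**2 + 6*C
j(n) = -11 + 35*n
-18*j(t(-1)) = -18*(-11 + 35*(-(6 - 1))) = -18*(-11 + 35*(-1*5)) = -18*(-11 + 35*(-5)) = -18*(-11 - 175) = -18*(-186) = 3348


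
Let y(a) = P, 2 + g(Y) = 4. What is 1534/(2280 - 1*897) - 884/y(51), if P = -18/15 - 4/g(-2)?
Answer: 1534351/5532 ≈ 277.36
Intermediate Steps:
g(Y) = 2 (g(Y) = -2 + 4 = 2)
P = -16/5 (P = -18/15 - 4/2 = -18*1/15 - 4*½ = -6/5 - 2 = -16/5 ≈ -3.2000)
y(a) = -16/5
1534/(2280 - 1*897) - 884/y(51) = 1534/(2280 - 1*897) - 884/(-16/5) = 1534/(2280 - 897) - 884*(-5/16) = 1534/1383 + 1105/4 = 1534351/5532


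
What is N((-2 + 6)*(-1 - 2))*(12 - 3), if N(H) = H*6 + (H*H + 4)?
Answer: 684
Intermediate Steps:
N(H) = 4 + H² + 6*H (N(H) = 6*H + (H² + 4) = 6*H + (4 + H²) = 4 + H² + 6*H)
N((-2 + 6)*(-1 - 2))*(12 - 3) = (4 + ((-2 + 6)*(-1 - 2))² + 6*((-2 + 6)*(-1 - 2)))*(12 - 3) = (4 + (4*(-3))² + 6*(4*(-3)))*9 = (4 + (-12)² + 6*(-12))*9 = (4 + 144 - 72)*9 = 76*9 = 684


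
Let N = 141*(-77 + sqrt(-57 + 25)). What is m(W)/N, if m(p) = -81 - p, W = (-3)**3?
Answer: 462/93389 + 24*I*sqrt(2)/93389 ≈ 0.0049471 + 0.00036344*I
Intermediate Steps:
W = -27
N = -10857 + 564*I*sqrt(2) (N = 141*(-77 + sqrt(-32)) = 141*(-77 + 4*I*sqrt(2)) = -10857 + 564*I*sqrt(2) ≈ -10857.0 + 797.62*I)
m(W)/N = (-81 - 1*(-27))/(-10857 + 564*I*sqrt(2)) = (-81 + 27)/(-10857 + 564*I*sqrt(2)) = -54/(-10857 + 564*I*sqrt(2))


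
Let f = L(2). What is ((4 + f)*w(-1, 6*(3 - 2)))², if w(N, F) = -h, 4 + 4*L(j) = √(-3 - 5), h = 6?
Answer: 306 + 108*I*√2 ≈ 306.0 + 152.74*I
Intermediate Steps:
L(j) = -1 + I*√2/2 (L(j) = -1 + √(-3 - 5)/4 = -1 + √(-8)/4 = -1 + (2*I*√2)/4 = -1 + I*√2/2)
f = -1 + I*√2/2 ≈ -1.0 + 0.70711*I
w(N, F) = -6 (w(N, F) = -1*6 = -6)
((4 + f)*w(-1, 6*(3 - 2)))² = ((4 + (-1 + I*√2/2))*(-6))² = ((3 + I*√2/2)*(-6))² = (-18 - 3*I*√2)²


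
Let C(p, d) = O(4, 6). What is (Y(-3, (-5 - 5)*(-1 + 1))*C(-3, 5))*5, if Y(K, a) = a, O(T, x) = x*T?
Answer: 0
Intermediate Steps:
O(T, x) = T*x
C(p, d) = 24 (C(p, d) = 4*6 = 24)
(Y(-3, (-5 - 5)*(-1 + 1))*C(-3, 5))*5 = (((-5 - 5)*(-1 + 1))*24)*5 = (-10*0*24)*5 = (0*24)*5 = 0*5 = 0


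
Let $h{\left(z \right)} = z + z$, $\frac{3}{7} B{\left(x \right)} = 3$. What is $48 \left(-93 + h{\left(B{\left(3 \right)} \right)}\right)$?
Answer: $-3792$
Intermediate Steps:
$B{\left(x \right)} = 7$ ($B{\left(x \right)} = \frac{7}{3} \cdot 3 = 7$)
$h{\left(z \right)} = 2 z$
$48 \left(-93 + h{\left(B{\left(3 \right)} \right)}\right) = 48 \left(-93 + 2 \cdot 7\right) = 48 \left(-93 + 14\right) = 48 \left(-79\right) = -3792$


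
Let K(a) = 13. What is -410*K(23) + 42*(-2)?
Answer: -5414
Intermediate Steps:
-410*K(23) + 42*(-2) = -410*13 + 42*(-2) = -5330 - 84 = -5414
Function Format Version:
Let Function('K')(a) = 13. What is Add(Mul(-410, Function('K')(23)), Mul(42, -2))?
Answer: -5414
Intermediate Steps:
Add(Mul(-410, Function('K')(23)), Mul(42, -2)) = Add(Mul(-410, 13), Mul(42, -2)) = Add(-5330, -84) = -5414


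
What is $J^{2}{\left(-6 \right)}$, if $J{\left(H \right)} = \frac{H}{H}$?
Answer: $1$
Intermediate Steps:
$J{\left(H \right)} = 1$
$J^{2}{\left(-6 \right)} = 1^{2} = 1$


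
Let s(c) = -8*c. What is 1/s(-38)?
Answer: 1/304 ≈ 0.0032895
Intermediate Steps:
1/s(-38) = 1/(-8*(-38)) = 1/304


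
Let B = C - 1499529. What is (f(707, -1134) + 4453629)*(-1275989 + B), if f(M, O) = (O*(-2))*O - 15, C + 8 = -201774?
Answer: -5602391364600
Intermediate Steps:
C = -201782 (C = -8 - 201774 = -201782)
f(M, O) = -15 - 2*O**2 (f(M, O) = (-2*O)*O - 15 = -2*O**2 - 15 = -15 - 2*O**2)
B = -1701311 (B = -201782 - 1499529 = -1701311)
(f(707, -1134) + 4453629)*(-1275989 + B) = ((-15 - 2*(-1134)**2) + 4453629)*(-1275989 - 1701311) = ((-15 - 2*1285956) + 4453629)*(-2977300) = ((-15 - 2571912) + 4453629)*(-2977300) = (-2571927 + 4453629)*(-2977300) = 1881702*(-2977300) = -5602391364600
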